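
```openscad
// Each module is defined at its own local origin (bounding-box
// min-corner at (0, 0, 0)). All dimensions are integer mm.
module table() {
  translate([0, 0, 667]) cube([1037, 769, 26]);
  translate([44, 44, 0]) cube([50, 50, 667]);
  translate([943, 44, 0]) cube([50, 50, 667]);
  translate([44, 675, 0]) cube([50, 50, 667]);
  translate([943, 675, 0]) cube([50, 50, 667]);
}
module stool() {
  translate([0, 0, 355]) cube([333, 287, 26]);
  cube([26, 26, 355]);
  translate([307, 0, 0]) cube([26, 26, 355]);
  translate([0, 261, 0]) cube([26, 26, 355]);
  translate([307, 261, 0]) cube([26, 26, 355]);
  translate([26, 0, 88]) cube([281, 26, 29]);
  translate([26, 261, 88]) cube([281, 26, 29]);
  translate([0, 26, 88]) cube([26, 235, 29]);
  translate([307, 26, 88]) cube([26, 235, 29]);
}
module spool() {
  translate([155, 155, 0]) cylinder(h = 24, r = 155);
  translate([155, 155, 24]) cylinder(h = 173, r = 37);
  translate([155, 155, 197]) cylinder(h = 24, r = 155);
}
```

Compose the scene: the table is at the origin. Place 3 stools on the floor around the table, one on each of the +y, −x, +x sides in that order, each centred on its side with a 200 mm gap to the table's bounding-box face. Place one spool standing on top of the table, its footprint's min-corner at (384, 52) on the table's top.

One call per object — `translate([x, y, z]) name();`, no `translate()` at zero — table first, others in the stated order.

table();
translate([352, 969, 0]) stool();
translate([-533, 241, 0]) stool();
translate([1237, 241, 0]) stool();
translate([384, 52, 693]) spool();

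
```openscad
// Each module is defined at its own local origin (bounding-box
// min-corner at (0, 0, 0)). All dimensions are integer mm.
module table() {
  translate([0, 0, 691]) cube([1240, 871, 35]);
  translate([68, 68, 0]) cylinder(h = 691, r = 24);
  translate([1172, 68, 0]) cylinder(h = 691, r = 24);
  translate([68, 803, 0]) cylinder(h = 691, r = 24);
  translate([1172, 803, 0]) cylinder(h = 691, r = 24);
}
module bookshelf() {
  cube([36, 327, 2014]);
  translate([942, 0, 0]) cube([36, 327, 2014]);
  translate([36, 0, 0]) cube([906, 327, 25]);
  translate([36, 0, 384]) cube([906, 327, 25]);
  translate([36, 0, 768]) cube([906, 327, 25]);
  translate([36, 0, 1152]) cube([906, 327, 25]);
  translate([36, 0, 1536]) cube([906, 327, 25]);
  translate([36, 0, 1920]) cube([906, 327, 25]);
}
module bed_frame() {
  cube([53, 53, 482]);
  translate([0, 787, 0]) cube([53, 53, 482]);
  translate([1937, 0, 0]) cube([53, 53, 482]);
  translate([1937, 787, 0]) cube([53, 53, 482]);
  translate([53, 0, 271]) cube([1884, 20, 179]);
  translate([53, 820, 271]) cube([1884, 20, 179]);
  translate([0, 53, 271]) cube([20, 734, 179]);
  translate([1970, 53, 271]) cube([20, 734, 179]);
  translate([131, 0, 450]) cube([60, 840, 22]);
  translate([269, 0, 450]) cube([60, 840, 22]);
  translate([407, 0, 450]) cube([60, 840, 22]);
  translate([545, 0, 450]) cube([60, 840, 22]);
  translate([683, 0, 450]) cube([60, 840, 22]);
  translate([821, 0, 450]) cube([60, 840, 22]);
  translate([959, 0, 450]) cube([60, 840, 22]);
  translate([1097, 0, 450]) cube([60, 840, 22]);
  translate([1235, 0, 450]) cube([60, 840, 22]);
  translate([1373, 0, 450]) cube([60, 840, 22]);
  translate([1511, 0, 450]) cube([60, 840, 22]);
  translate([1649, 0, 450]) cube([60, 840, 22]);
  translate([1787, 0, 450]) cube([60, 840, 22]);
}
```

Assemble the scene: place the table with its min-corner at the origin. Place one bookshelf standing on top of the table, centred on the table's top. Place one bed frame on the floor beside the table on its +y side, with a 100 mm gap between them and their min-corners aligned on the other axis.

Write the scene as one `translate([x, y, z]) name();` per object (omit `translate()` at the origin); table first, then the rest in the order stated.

table();
translate([131, 272, 726]) bookshelf();
translate([0, 971, 0]) bed_frame();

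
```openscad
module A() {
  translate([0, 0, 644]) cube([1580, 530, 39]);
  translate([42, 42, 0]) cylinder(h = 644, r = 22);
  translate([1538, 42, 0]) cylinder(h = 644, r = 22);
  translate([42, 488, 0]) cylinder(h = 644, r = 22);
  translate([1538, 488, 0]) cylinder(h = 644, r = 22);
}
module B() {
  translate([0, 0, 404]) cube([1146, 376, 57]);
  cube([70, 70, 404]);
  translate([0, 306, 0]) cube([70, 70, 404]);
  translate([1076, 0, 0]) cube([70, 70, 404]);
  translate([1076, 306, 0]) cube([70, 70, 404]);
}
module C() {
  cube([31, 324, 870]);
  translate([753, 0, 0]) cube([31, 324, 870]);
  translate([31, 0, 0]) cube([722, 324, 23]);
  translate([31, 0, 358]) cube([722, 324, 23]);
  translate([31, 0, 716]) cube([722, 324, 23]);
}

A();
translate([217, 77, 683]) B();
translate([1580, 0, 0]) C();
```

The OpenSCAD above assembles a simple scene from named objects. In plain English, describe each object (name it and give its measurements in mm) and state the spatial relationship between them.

A is a table with a 1580×530 mm rectangular top, 39 mm thick, top surface at z = 683 mm, supported by four round legs of 44 mm diameter, each leg's bounding box inset 20 mm from the nearest pair of top edges, running from the floor.

B is a bench: a 1146×376 mm seat slab, 57 mm thick, top at z = 461 mm, on four 70×70 mm square legs flush with the seat corners and standing on z = 0.

C is an open bookshelf. Two side panels, each 31 mm thick, 324 mm deep and 870 mm tall, stand 784 mm apart (outside-to-outside). Between them sit 3 shelves, each 23 mm thick and 324 mm deep, spanning the full gap between the sides. The bottom shelf rests on the floor (its underside at z = 0) and the clear gap between one shelf's top and the next shelf's underside is 335 mm.

The bench is on top of the table, centred. The bookshelf is against the table's +x side, with their −y faces flush.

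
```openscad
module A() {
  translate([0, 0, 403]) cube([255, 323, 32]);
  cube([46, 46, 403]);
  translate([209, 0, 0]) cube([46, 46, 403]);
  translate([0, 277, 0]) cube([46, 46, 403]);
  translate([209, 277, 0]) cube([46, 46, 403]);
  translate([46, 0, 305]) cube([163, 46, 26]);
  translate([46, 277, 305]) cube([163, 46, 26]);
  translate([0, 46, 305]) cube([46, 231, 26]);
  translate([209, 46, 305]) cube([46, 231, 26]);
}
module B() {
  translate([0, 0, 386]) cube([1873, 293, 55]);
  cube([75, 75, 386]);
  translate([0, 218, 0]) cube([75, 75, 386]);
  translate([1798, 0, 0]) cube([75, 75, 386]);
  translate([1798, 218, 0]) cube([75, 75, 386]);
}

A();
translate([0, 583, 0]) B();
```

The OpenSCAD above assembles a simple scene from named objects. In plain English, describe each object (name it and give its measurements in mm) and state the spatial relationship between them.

A is a four-legged stool. The seat is a 255×323×32 mm slab whose top surface is at z = 435 mm; four square legs, each 46×46 mm in cross-section, run from the floor (z = 0) to the underside of the seat, each flush with a corner of the seat. Four stretchers, 46 mm wide and 26 mm tall, connect adjacent legs with their undersides at z = 305 mm, each running between the inner faces of the legs it joins and aligned with the legs' outer faces on the other axis.

B is a bench: a 1873×293 mm seat slab, 55 mm thick, top at z = 441 mm, on four 75×75 mm square legs flush with the seat corners and standing on z = 0.

The bench is on the floor beside the stool on its +y side.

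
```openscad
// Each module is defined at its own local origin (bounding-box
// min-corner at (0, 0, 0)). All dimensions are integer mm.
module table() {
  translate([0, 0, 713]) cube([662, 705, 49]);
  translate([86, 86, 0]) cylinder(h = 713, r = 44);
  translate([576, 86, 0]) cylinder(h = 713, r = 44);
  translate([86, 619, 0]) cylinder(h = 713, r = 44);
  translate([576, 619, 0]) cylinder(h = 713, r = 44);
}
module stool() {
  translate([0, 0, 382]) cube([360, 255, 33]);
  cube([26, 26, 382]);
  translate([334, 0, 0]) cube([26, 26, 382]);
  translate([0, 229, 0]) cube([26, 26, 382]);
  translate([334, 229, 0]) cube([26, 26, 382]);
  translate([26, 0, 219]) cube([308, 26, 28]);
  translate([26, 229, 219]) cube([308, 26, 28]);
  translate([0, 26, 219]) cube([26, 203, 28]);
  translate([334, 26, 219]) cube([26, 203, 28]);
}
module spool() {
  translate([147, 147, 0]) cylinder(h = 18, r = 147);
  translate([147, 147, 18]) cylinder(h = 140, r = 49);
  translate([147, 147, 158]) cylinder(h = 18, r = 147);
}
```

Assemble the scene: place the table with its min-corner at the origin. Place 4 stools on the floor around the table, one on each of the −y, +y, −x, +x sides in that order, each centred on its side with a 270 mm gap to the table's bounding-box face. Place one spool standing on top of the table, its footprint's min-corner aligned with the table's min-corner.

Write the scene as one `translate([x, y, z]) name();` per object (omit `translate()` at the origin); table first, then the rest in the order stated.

table();
translate([151, -525, 0]) stool();
translate([151, 975, 0]) stool();
translate([-630, 225, 0]) stool();
translate([932, 225, 0]) stool();
translate([0, 0, 762]) spool();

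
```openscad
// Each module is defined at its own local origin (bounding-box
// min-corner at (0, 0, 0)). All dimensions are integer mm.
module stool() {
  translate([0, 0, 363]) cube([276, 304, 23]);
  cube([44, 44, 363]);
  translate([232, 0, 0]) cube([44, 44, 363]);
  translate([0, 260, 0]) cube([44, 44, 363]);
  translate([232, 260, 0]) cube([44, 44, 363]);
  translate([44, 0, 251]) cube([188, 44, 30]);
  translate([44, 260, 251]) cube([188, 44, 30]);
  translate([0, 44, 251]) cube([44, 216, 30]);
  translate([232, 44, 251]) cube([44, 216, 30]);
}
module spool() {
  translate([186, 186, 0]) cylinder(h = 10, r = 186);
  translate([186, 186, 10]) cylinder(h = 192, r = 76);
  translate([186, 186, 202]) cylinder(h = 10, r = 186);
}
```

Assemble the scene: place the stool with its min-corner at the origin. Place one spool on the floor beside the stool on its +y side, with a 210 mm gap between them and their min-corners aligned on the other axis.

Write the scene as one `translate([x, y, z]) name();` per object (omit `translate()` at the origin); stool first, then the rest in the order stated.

stool();
translate([0, 514, 0]) spool();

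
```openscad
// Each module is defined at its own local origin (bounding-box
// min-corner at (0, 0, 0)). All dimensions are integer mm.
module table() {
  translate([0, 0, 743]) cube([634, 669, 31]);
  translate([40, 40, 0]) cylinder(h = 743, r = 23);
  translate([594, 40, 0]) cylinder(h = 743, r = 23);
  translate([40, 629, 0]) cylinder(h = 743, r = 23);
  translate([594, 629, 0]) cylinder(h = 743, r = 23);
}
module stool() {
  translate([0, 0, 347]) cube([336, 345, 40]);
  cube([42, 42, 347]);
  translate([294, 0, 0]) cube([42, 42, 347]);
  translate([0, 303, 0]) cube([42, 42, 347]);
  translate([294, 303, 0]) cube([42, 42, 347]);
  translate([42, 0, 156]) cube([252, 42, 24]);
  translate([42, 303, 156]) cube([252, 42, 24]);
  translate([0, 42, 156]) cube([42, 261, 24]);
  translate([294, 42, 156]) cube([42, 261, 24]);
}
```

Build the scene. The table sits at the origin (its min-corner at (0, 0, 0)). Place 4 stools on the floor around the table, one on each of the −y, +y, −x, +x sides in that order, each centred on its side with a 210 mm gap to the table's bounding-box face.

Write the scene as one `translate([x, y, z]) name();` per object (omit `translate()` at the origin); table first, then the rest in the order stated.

table();
translate([149, -555, 0]) stool();
translate([149, 879, 0]) stool();
translate([-546, 162, 0]) stool();
translate([844, 162, 0]) stool();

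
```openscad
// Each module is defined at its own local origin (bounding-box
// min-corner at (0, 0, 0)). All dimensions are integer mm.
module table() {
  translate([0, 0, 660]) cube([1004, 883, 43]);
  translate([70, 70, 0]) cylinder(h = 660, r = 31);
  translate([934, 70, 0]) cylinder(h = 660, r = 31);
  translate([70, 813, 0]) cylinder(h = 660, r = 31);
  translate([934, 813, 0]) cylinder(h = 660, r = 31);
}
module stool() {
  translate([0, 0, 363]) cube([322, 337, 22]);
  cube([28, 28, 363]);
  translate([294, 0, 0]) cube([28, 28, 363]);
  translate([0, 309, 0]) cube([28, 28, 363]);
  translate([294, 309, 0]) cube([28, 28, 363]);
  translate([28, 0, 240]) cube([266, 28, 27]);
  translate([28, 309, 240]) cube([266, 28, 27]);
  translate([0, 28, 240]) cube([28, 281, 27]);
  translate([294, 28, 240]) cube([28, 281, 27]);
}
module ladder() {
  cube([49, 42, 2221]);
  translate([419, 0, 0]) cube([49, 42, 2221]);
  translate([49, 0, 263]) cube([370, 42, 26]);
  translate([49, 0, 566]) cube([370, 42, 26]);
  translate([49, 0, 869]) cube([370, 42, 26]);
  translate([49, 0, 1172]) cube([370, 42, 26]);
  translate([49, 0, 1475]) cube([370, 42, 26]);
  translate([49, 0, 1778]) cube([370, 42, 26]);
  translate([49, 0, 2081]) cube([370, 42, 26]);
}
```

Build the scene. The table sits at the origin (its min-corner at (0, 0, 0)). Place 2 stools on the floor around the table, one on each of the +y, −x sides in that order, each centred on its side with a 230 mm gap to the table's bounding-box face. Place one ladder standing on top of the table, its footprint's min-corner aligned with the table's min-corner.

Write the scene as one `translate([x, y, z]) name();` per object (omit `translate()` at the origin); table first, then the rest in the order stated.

table();
translate([341, 1113, 0]) stool();
translate([-552, 273, 0]) stool();
translate([0, 0, 703]) ladder();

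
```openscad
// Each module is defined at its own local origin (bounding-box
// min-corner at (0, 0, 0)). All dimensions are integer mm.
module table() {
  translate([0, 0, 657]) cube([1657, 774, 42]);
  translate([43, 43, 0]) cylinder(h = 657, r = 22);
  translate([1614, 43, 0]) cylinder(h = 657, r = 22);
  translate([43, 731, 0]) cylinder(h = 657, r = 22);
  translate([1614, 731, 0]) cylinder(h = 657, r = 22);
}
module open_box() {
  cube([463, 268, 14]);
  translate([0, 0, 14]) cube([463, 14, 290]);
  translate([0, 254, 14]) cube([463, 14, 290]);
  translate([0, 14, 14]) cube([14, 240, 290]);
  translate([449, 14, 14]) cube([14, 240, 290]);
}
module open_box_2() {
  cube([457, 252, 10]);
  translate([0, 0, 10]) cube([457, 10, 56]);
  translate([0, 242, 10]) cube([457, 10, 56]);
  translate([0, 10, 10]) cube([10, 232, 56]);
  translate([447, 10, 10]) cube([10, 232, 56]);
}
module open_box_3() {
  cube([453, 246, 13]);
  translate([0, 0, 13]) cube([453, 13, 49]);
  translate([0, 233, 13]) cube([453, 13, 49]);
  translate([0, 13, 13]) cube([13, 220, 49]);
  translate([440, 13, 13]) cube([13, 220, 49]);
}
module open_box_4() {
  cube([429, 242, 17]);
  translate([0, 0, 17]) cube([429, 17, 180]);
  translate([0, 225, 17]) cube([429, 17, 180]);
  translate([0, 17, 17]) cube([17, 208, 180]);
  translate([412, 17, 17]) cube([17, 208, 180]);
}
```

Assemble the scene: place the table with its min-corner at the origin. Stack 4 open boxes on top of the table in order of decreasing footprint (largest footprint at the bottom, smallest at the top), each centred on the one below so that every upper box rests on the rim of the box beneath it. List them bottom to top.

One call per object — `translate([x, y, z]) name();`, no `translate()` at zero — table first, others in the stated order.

table();
translate([597, 253, 699]) open_box();
translate([600, 261, 1003]) open_box_2();
translate([602, 264, 1069]) open_box_3();
translate([614, 266, 1131]) open_box_4();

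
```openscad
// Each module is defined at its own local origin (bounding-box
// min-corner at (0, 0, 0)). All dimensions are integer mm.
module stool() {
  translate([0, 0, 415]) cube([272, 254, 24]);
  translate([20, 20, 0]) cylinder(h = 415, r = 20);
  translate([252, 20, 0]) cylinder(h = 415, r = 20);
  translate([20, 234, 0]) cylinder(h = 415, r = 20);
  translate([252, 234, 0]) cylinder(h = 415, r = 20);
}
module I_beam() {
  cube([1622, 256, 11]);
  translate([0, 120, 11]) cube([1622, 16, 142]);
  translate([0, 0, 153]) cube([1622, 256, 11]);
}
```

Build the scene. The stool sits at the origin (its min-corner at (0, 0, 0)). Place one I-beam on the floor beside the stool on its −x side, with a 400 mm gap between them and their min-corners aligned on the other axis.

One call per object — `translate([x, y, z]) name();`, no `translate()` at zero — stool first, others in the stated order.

stool();
translate([-2022, 0, 0]) I_beam();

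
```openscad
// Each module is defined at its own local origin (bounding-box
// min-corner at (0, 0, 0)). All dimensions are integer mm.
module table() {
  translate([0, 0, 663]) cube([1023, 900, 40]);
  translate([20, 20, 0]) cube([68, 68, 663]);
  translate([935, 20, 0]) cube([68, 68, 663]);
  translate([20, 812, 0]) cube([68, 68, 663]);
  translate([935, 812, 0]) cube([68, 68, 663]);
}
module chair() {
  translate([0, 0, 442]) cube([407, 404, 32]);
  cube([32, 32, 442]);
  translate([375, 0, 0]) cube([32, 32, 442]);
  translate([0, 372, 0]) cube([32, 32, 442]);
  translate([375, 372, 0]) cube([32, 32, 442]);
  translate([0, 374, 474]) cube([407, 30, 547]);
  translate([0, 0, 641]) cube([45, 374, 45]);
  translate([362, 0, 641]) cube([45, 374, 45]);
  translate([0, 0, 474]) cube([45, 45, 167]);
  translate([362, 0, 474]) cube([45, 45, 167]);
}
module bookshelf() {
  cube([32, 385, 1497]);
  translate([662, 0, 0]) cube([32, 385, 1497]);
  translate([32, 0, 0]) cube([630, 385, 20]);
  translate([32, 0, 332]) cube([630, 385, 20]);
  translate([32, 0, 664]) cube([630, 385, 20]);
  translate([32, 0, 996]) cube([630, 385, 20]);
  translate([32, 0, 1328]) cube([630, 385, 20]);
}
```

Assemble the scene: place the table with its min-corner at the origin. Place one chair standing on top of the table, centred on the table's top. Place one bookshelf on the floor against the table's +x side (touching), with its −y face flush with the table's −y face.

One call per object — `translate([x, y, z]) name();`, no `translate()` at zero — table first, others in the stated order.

table();
translate([308, 248, 703]) chair();
translate([1023, 0, 0]) bookshelf();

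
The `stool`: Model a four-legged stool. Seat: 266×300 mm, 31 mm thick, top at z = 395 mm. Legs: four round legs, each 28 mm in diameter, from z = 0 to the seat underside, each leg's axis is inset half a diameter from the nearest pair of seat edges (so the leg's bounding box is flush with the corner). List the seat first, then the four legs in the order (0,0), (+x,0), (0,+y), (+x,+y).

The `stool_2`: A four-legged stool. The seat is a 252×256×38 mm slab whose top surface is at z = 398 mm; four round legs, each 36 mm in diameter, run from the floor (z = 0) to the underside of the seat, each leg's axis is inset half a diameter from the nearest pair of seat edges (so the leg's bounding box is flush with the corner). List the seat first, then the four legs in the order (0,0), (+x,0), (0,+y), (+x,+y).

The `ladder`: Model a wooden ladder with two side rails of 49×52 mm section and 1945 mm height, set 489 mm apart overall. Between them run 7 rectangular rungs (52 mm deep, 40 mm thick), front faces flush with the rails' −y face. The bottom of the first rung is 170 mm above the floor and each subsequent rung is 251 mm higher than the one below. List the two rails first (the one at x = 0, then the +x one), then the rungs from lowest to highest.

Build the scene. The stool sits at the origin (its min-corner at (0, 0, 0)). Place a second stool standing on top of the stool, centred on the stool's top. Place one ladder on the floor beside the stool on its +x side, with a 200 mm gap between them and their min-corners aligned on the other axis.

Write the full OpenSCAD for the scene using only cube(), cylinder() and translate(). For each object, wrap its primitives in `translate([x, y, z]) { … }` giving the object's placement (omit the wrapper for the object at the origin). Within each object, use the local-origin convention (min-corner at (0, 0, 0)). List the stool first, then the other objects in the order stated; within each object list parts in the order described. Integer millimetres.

translate([0, 0, 364]) cube([266, 300, 31]);
translate([14, 14, 0]) cylinder(h = 364, r = 14);
translate([252, 14, 0]) cylinder(h = 364, r = 14);
translate([14, 286, 0]) cylinder(h = 364, r = 14);
translate([252, 286, 0]) cylinder(h = 364, r = 14);
translate([7, 22, 395]) {
  translate([0, 0, 360]) cube([252, 256, 38]);
  translate([18, 18, 0]) cylinder(h = 360, r = 18);
  translate([234, 18, 0]) cylinder(h = 360, r = 18);
  translate([18, 238, 0]) cylinder(h = 360, r = 18);
  translate([234, 238, 0]) cylinder(h = 360, r = 18);
}
translate([466, 0, 0]) {
  cube([49, 52, 1945]);
  translate([440, 0, 0]) cube([49, 52, 1945]);
  translate([49, 0, 170]) cube([391, 52, 40]);
  translate([49, 0, 421]) cube([391, 52, 40]);
  translate([49, 0, 672]) cube([391, 52, 40]);
  translate([49, 0, 923]) cube([391, 52, 40]);
  translate([49, 0, 1174]) cube([391, 52, 40]);
  translate([49, 0, 1425]) cube([391, 52, 40]);
  translate([49, 0, 1676]) cube([391, 52, 40]);
}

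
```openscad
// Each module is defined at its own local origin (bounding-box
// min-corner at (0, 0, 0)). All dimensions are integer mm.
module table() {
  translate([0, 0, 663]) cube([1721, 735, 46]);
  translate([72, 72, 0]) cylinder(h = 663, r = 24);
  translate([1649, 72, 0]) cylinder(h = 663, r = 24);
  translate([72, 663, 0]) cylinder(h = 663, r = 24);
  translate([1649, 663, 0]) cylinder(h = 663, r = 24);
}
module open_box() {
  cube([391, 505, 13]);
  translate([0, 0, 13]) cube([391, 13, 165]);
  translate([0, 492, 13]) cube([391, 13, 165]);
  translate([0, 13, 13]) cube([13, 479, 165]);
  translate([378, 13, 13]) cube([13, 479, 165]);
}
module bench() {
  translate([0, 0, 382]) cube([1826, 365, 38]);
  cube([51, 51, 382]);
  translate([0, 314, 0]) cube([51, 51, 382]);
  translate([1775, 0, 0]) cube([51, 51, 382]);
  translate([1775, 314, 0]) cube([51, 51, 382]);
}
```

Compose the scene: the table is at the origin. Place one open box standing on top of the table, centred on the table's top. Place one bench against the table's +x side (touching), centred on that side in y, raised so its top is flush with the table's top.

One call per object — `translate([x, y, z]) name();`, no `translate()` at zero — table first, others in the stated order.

table();
translate([665, 115, 709]) open_box();
translate([1721, 185, 289]) bench();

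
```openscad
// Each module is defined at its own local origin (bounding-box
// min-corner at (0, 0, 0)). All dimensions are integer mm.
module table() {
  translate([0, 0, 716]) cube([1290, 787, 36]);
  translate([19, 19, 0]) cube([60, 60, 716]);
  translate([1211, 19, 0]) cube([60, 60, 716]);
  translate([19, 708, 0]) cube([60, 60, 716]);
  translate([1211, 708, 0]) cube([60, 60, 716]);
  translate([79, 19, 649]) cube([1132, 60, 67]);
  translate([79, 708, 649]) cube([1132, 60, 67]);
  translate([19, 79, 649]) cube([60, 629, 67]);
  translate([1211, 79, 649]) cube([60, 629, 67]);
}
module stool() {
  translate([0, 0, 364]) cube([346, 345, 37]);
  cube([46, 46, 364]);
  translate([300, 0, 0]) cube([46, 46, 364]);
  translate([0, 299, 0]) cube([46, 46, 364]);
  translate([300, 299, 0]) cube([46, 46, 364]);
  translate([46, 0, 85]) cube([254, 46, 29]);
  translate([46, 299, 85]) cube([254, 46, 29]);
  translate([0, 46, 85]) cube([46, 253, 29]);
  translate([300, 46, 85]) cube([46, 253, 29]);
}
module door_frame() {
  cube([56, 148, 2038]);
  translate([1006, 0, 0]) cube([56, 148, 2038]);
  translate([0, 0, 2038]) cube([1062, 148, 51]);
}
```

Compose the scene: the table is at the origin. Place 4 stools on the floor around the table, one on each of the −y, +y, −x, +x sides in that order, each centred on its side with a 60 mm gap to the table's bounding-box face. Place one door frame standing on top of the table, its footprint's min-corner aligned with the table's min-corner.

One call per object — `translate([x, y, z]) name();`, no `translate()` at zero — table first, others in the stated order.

table();
translate([472, -405, 0]) stool();
translate([472, 847, 0]) stool();
translate([-406, 221, 0]) stool();
translate([1350, 221, 0]) stool();
translate([0, 0, 752]) door_frame();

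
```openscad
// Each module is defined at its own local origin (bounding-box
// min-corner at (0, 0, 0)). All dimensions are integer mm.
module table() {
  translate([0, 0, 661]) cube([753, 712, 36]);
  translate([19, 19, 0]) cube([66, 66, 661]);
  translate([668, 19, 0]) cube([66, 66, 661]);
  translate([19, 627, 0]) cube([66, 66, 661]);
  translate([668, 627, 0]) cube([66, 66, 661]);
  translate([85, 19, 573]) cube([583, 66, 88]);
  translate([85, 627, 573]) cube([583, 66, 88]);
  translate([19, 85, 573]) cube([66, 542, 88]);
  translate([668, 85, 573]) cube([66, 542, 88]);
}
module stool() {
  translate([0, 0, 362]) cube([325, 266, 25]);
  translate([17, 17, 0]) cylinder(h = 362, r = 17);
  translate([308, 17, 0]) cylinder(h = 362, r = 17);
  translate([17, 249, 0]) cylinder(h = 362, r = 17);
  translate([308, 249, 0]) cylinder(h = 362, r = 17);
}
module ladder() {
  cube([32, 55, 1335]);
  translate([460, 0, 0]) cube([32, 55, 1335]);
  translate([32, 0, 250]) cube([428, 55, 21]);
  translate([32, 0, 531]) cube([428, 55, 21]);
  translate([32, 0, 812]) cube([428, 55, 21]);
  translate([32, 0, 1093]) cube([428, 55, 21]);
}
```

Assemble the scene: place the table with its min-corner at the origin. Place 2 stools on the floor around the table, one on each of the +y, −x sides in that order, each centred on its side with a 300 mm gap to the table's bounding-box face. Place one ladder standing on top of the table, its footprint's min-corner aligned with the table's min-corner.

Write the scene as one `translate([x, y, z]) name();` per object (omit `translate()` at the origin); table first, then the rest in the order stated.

table();
translate([214, 1012, 0]) stool();
translate([-625, 223, 0]) stool();
translate([0, 0, 697]) ladder();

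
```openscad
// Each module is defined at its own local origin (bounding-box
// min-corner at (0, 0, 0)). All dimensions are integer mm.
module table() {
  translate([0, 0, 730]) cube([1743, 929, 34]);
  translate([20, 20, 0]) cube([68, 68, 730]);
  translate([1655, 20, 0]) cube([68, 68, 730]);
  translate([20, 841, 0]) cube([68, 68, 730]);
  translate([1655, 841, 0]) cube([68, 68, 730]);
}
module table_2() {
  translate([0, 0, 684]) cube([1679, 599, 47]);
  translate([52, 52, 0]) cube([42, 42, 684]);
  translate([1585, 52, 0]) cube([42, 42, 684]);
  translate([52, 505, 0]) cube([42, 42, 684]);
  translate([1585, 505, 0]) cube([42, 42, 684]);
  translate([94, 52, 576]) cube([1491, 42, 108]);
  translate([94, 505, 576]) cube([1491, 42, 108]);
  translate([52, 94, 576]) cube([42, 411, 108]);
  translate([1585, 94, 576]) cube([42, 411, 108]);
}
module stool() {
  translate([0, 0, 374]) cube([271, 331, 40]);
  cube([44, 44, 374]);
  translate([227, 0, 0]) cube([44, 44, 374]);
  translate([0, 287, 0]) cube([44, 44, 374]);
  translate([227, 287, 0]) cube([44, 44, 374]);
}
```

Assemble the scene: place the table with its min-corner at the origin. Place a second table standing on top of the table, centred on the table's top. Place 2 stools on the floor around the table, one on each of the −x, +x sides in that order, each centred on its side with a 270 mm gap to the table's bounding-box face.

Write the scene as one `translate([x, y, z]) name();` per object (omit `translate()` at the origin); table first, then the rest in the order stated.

table();
translate([32, 165, 764]) table_2();
translate([-541, 299, 0]) stool();
translate([2013, 299, 0]) stool();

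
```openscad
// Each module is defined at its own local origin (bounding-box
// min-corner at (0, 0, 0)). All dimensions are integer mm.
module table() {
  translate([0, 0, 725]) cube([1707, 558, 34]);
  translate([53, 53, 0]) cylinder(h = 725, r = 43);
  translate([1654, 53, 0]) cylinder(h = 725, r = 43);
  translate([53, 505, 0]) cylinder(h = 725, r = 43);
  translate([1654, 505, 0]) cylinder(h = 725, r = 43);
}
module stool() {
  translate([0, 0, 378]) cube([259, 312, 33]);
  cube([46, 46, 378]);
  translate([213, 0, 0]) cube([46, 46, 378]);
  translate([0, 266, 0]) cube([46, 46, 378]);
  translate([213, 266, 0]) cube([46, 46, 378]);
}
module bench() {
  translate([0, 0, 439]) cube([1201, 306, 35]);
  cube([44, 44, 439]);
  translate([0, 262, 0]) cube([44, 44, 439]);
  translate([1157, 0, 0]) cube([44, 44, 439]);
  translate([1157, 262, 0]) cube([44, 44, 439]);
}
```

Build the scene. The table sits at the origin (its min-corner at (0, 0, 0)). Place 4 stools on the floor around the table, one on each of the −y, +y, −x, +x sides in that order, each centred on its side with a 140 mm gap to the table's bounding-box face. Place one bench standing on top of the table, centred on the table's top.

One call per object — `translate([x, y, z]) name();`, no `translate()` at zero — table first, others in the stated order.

table();
translate([724, -452, 0]) stool();
translate([724, 698, 0]) stool();
translate([-399, 123, 0]) stool();
translate([1847, 123, 0]) stool();
translate([253, 126, 759]) bench();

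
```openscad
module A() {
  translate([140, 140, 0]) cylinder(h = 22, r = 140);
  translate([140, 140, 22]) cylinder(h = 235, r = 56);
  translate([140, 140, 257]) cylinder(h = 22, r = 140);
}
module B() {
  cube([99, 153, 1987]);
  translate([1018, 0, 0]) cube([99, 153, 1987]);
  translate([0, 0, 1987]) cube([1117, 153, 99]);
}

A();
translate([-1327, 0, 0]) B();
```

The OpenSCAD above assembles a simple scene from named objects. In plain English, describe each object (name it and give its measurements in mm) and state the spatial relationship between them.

A is a spool: two coaxial disc flanges of radius 140 mm and thickness 22 mm, joined by a core cylinder of radius 56 mm and height 235 mm. The lower flange rests on z = 0 and the three cylinders share a vertical axis.

B is a rectangular door frame: two vertical jambs of 99×153 mm section, 1987 mm tall, with a clear opening 919 mm wide between their inner faces. A header 99 mm tall and 153 mm deep lies on top of the jambs and spans the full outside width.

The door frame is on the floor beside the spool on its −x side.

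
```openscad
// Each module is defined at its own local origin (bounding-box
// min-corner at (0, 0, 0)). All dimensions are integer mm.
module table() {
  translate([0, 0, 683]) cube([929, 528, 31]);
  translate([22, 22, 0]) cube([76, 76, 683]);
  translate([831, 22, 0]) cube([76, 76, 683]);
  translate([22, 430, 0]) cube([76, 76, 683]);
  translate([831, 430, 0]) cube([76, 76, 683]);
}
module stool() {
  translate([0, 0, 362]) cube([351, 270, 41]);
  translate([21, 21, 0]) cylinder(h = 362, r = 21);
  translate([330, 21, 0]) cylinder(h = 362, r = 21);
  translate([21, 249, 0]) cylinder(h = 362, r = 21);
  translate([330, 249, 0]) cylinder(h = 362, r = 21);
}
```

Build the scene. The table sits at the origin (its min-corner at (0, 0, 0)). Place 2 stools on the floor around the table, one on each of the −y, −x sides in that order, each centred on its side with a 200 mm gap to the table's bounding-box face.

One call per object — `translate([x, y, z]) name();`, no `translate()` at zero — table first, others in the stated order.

table();
translate([289, -470, 0]) stool();
translate([-551, 129, 0]) stool();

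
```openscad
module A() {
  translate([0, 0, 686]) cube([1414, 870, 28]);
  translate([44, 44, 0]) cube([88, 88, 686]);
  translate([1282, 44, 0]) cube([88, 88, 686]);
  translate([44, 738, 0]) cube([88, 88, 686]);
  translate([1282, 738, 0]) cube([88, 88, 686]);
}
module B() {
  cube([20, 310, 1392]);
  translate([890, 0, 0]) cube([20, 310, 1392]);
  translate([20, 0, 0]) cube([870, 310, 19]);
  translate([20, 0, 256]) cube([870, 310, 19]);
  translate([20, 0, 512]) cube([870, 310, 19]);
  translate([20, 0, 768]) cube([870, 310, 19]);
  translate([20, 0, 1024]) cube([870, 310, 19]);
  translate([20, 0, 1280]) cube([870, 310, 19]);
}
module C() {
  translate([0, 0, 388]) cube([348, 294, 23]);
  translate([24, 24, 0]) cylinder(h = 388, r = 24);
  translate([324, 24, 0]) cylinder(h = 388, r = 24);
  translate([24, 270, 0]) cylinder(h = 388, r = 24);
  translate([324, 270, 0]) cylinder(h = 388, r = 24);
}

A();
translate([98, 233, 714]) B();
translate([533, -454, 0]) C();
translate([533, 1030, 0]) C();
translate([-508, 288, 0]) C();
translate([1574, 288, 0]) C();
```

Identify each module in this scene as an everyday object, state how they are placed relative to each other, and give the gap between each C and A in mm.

A is a table. B is a bookshelf. C is a stool. The bookshelf is on top of the table. Four stools sit around the table at the −y, +y, −x, +x sides. The gap between each stool and the table is 160 mm.

Each stool's nearest face is 160 mm from the table's bounding box.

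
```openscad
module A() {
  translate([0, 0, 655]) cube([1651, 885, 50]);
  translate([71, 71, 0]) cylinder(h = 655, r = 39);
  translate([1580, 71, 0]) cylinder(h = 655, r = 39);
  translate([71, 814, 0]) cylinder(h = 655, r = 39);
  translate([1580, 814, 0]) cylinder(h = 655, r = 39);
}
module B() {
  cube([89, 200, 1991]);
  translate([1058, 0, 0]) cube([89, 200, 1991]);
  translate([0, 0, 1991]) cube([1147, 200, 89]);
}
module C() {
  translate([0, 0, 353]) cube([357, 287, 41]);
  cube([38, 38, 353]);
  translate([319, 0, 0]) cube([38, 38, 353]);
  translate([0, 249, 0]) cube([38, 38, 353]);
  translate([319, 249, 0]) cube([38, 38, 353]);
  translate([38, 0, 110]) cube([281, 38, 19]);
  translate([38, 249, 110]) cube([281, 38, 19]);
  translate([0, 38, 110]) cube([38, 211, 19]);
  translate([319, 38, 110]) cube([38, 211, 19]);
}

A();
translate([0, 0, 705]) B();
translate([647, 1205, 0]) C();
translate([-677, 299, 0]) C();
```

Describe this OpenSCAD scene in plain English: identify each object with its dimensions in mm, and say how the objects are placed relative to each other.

A is a rectangular dining table. The top is 1651×885×50 mm with its upper surface at z = 705 mm. It stands on four round legs of 78 mm diameter, each leg's bounding box inset 32 mm from the nearest pair of top edges, running from the floor to the underside of the top.

B is a rectangular door frame: two vertical jambs of 89×200 mm section, 1991 mm tall, with a clear opening 969 mm wide between their inner faces. A header 89 mm tall and 200 mm deep lies on top of the jambs and spans the full outside width.

C is a simple wooden stool: a rectangular seat 357 mm (x) by 287 mm (y), 41 mm thick, top face at z = 394 mm, on four square legs, each 38×38 mm in cross-section. The legs rest on z = 0, each flush with a corner of the seat. Four stretchers, 38 mm wide and 19 mm tall, connect adjacent legs with their undersides at z = 110 mm, each running between the inner faces of the legs it joins and aligned with the legs' outer faces on the other axis.

The door frame is on top of the table. Two stools sit around the table at the +y, −x sides.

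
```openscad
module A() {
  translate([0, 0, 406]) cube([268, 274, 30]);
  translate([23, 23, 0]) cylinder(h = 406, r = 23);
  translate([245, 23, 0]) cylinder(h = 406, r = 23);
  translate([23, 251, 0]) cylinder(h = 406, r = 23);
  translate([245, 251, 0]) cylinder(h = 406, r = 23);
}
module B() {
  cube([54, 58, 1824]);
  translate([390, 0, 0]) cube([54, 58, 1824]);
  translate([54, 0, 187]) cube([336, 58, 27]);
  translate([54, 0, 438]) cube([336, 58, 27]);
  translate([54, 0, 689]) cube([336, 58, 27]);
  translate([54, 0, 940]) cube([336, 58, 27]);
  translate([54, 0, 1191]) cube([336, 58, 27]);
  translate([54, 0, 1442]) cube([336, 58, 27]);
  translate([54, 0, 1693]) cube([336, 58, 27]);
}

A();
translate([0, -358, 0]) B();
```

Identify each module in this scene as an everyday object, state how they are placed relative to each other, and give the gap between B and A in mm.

The ladder's nearest face is 300 mm from the stool's −y face.

A is a stool. B is a ladder. The ladder is on the floor beside the stool on its −y side. The gap between the ladder and the stool is 300 mm.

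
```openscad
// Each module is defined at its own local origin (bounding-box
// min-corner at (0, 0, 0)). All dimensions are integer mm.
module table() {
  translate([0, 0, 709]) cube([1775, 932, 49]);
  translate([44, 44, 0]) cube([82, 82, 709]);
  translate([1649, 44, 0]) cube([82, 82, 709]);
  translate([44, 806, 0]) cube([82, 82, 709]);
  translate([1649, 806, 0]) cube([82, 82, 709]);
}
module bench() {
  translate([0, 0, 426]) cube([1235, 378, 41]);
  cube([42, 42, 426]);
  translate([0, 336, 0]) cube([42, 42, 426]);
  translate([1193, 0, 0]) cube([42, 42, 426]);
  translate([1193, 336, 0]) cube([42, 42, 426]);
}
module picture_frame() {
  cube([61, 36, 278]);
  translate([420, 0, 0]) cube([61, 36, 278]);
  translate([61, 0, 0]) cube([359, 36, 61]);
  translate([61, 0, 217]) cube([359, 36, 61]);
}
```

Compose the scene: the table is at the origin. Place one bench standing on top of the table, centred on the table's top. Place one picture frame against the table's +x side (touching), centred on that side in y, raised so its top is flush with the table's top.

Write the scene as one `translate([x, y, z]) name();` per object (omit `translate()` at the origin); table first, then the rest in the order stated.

table();
translate([270, 277, 758]) bench();
translate([1775, 448, 480]) picture_frame();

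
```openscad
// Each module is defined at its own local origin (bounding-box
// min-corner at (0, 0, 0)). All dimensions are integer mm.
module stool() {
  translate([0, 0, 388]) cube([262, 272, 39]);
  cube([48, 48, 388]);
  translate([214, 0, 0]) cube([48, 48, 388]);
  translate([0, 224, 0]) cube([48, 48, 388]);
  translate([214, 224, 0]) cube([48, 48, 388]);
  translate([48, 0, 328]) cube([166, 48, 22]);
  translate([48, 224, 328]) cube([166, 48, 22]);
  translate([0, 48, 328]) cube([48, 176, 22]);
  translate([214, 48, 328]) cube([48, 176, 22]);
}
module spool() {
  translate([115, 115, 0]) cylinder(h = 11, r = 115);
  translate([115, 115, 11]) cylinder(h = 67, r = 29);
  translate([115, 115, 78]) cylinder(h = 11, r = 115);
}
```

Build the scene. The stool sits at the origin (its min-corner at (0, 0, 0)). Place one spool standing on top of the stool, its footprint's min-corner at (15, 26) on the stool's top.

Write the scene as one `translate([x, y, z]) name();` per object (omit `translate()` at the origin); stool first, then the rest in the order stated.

stool();
translate([15, 26, 427]) spool();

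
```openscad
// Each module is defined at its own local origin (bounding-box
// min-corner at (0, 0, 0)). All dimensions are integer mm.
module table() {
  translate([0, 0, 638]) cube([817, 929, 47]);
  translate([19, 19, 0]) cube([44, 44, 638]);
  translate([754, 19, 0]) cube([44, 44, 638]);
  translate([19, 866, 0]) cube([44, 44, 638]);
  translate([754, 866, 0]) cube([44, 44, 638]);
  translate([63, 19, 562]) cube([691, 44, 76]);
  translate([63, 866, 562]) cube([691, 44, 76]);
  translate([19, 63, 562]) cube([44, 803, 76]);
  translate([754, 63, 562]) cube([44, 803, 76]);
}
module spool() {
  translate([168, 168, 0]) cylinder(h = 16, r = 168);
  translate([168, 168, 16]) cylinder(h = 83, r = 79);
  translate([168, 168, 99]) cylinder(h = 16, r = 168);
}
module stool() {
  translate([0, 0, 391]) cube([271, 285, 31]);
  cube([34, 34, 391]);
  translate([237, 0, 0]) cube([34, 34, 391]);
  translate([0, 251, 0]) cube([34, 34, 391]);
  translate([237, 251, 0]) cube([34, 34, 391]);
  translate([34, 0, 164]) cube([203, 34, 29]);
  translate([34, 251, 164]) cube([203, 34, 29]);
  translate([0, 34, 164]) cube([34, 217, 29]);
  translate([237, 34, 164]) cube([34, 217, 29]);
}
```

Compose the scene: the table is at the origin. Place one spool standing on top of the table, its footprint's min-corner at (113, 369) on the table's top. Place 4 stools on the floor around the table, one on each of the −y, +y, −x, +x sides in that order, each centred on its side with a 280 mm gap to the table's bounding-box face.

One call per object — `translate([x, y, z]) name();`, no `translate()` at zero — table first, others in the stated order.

table();
translate([113, 369, 685]) spool();
translate([273, -565, 0]) stool();
translate([273, 1209, 0]) stool();
translate([-551, 322, 0]) stool();
translate([1097, 322, 0]) stool();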